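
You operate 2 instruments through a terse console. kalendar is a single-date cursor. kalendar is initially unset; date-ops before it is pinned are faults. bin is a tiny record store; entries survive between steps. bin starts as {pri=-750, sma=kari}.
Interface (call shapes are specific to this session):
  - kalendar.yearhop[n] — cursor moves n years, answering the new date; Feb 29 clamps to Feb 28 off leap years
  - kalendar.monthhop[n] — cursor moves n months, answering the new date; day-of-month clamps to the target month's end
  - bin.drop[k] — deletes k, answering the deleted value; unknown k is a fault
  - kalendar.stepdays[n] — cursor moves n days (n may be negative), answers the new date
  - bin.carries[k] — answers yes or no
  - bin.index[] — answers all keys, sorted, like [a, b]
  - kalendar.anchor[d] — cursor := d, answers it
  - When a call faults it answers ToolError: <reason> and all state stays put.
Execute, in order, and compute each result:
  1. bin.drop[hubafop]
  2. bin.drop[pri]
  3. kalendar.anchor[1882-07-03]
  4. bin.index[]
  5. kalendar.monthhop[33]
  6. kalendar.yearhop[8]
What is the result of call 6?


Step: drop[k→hubafop]
Result: ToolError: no such key hubafop
Step: drop[k→pri]
Result: -750
Step: anchor[d→1882-07-03]
Result: 1882-07-03
Step: index[]
Result: [sma]
Step: monthhop[n→33]
Result: 1885-04-03
Step: yearhop[n→8]
Result: 1893-04-03

Answer: 1893-04-03


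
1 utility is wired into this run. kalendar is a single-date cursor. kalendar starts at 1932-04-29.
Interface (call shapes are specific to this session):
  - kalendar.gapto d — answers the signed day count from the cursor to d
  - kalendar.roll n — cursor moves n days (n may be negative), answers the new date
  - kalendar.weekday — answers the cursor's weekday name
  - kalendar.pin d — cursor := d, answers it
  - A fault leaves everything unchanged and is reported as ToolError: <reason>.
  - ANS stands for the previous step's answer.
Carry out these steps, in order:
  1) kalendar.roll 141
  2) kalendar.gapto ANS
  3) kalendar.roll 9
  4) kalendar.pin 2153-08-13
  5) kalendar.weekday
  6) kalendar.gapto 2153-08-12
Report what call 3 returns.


Answer: 1932-09-26

Derivation:
$ kalendar.roll n='141'
  1932-09-17
$ kalendar.gapto d='ANS'
  0
$ kalendar.roll n='9'
  1932-09-26
$ kalendar.pin d='2153-08-13'
  2153-08-13
$ kalendar.weekday
  Monday
$ kalendar.gapto d='2153-08-12'
  -1


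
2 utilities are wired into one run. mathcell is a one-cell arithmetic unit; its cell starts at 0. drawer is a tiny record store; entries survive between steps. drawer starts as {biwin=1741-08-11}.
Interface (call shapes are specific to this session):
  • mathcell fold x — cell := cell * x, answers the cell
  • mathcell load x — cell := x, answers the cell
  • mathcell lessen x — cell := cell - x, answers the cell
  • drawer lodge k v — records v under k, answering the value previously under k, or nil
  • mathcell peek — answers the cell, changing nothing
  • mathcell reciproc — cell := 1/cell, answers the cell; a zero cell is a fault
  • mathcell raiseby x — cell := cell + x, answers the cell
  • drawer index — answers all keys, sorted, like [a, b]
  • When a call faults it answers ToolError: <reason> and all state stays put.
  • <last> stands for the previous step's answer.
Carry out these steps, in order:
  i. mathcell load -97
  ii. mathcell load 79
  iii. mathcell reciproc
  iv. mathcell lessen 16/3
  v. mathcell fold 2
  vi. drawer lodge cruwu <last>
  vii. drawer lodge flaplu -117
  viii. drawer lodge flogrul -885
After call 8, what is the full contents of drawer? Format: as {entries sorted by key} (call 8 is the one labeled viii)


Answer: {biwin=1741-08-11, cruwu=-2522/237, flaplu=-117, flogrul=-885}

Derivation:
Next I call mathcell load on x=-97, giving -97.
Calling mathcell load on x=79, giving 79.
Using mathcell reciproc, yielding 1/79.
I run mathcell lessen on x=16/3, — result: -1261/237.
Next I call mathcell fold on x=2: -2522/237.
Invoking drawer lodge on k=cruwu, v=<last>, giving nil.
I use drawer lodge on k=flaplu, v=-117, — result: nil.
Then drawer lodge on k=flogrul, v=-885: nil.


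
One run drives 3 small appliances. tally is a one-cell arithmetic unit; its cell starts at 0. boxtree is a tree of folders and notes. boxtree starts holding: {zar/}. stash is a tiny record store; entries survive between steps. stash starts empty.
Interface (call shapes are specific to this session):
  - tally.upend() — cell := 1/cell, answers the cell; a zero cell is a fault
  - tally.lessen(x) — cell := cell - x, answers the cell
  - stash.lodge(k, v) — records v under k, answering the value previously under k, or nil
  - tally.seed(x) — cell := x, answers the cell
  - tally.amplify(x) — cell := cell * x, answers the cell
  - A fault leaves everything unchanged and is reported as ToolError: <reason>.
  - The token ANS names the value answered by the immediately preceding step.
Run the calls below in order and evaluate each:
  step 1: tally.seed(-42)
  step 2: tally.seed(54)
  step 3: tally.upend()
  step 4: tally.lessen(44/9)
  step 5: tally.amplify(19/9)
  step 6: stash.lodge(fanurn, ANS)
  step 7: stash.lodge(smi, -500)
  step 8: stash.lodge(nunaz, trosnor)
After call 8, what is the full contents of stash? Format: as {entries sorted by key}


% 1. tally.seed(x=-42) ~> -42
% 2. tally.seed(x=54) ~> 54
% 3. tally.upend() ~> 1/54
% 4. tally.lessen(x=44/9) ~> -263/54
% 5. tally.amplify(x=19/9) ~> -4997/486
% 6. stash.lodge(k=fanurn, v=ANS) ~> nil
% 7. stash.lodge(k=smi, v=-500) ~> nil
% 8. stash.lodge(k=nunaz, v=trosnor) ~> nil

Answer: {fanurn=-4997/486, nunaz=trosnor, smi=-500}


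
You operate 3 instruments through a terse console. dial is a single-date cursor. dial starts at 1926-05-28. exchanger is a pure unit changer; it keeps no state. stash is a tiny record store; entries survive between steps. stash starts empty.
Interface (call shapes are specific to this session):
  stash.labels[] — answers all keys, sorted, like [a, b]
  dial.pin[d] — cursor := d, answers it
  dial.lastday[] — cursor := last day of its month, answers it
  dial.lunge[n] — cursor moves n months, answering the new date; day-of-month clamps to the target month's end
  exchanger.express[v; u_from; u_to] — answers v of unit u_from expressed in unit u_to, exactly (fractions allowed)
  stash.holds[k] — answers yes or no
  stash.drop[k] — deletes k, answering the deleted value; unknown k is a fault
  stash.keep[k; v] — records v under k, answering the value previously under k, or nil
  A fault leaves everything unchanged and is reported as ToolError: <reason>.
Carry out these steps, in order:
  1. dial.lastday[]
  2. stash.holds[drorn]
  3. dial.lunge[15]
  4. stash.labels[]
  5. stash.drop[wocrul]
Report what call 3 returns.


Answer: 1927-08-31

Derivation:
% dial.lastday() == 1926-05-31
% stash.holds(k='drorn') == no
% dial.lunge(n='15') == 1927-08-31
% stash.labels() == []
% stash.drop(k='wocrul') == ToolError: no such key wocrul


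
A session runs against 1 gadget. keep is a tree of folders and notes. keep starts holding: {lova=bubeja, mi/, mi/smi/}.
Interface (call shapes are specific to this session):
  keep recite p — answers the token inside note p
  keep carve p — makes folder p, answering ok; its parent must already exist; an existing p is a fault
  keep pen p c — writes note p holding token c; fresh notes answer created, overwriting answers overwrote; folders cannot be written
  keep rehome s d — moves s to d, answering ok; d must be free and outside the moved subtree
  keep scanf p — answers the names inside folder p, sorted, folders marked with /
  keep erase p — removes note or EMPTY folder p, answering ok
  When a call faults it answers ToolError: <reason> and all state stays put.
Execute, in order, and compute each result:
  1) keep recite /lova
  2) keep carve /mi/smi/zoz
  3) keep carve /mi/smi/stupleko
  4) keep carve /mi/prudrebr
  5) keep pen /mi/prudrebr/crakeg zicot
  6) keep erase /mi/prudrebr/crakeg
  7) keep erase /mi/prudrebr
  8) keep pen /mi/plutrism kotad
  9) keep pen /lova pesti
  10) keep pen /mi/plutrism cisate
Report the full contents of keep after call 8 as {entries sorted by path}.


Answer: {lova=bubeja, mi/, mi/plutrism=kotad, mi/smi/, mi/smi/stupleko/, mi/smi/zoz/}

Derivation:
// 1. keep recite(p→/lova) => bubeja
// 2. keep carve(p→/mi/smi/zoz) => ok
// 3. keep carve(p→/mi/smi/stupleko) => ok
// 4. keep carve(p→/mi/prudrebr) => ok
// 5. keep pen(p→/mi/prudrebr/crakeg, c→zicot) => created
// 6. keep erase(p→/mi/prudrebr/crakeg) => ok
// 7. keep erase(p→/mi/prudrebr) => ok
// 8. keep pen(p→/mi/plutrism, c→kotad) => created
// 9. keep pen(p→/lova, c→pesti) => overwrote
// 10. keep pen(p→/mi/plutrism, c→cisate) => overwrote


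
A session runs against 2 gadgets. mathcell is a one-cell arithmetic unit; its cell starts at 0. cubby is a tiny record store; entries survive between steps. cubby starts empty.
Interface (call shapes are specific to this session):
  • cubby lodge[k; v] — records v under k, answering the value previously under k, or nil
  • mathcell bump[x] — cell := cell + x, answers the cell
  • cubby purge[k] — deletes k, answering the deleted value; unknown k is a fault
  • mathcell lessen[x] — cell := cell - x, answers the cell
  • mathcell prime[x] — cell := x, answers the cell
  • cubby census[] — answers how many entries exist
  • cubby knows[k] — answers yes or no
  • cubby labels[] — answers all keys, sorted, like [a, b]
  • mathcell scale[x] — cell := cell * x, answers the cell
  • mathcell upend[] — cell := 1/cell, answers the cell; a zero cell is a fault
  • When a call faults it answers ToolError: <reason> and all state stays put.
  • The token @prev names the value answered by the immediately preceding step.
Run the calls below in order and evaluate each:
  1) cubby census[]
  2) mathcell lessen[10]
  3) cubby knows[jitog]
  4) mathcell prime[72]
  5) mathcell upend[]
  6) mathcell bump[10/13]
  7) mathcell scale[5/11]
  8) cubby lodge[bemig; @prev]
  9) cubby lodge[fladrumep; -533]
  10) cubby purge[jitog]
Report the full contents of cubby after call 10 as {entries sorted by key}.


I invoke cubby census(), and get 0.
I call mathcell lessen(x=10), and observe -10.
I call cubby knows(k=jitog), — result: no.
Now I run mathcell prime(x=72), which returns 72.
Then mathcell upend(), and see 1/72.
I invoke mathcell bump(x=10/13), yielding 733/936.
Next I call mathcell scale(x=5/11), and observe 3665/10296.
Next I call cubby lodge(k=bemig, v=@prev): nil.
Using cubby lodge(k=fladrumep, v=-533), — result: nil.
I call cubby purge(k=jitog), → ToolError: no such key jitog.

Answer: {bemig=3665/10296, fladrumep=-533}


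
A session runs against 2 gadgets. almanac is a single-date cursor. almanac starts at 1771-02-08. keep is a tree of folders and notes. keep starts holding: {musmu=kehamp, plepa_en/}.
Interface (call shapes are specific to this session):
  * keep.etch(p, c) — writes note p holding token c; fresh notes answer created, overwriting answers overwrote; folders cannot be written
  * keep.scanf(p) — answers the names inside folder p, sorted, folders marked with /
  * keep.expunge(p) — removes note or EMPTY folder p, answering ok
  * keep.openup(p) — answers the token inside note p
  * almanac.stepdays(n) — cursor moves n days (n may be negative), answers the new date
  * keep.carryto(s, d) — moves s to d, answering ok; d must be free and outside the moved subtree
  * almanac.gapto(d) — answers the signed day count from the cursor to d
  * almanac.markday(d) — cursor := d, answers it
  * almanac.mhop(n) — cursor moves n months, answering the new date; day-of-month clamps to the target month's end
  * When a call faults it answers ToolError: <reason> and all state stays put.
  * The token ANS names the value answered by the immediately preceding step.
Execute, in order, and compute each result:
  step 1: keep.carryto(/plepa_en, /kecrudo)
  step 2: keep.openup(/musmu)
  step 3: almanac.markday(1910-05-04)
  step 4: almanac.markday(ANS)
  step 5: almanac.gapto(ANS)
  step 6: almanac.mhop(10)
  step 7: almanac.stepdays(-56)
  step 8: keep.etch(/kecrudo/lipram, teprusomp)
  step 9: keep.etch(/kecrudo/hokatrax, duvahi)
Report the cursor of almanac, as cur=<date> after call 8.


! 1. keep.carryto(s=/plepa_en, d=/kecrudo) -> ok
! 2. keep.openup(p=/musmu) -> kehamp
! 3. almanac.markday(d=1910-05-04) -> 1910-05-04
! 4. almanac.markday(d=ANS) -> 1910-05-04
! 5. almanac.gapto(d=ANS) -> 0
! 6. almanac.mhop(n=10) -> 1911-03-04
! 7. almanac.stepdays(n=-56) -> 1911-01-07
! 8. keep.etch(p=/kecrudo/lipram, c=teprusomp) -> created
! 9. keep.etch(p=/kecrudo/hokatrax, c=duvahi) -> created

Answer: cur=1911-01-07


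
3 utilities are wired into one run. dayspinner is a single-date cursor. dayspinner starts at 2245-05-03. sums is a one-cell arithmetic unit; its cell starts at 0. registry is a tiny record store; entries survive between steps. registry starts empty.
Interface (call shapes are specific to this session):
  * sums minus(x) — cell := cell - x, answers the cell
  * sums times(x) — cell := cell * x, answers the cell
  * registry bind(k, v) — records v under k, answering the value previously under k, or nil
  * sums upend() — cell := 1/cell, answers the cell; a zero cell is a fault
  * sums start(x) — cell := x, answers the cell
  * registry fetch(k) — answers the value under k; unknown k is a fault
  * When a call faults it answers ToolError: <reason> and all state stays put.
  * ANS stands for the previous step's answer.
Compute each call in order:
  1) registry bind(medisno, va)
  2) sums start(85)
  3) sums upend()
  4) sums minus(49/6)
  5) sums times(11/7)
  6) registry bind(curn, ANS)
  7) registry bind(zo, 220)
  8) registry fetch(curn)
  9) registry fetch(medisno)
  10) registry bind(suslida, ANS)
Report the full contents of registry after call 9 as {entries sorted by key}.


% registry bind k=medisno v=va
:: nil
% sums start x=85
:: 85
% sums upend
:: 1/85
% sums minus x=49/6
:: -4159/510
% sums times x=11/7
:: -45749/3570
% registry bind k=curn v=ANS
:: nil
% registry bind k=zo v=220
:: nil
% registry fetch k=curn
:: -45749/3570
% registry fetch k=medisno
:: va
% registry bind k=suslida v=ANS
:: nil

Answer: {curn=-45749/3570, medisno=va, zo=220}


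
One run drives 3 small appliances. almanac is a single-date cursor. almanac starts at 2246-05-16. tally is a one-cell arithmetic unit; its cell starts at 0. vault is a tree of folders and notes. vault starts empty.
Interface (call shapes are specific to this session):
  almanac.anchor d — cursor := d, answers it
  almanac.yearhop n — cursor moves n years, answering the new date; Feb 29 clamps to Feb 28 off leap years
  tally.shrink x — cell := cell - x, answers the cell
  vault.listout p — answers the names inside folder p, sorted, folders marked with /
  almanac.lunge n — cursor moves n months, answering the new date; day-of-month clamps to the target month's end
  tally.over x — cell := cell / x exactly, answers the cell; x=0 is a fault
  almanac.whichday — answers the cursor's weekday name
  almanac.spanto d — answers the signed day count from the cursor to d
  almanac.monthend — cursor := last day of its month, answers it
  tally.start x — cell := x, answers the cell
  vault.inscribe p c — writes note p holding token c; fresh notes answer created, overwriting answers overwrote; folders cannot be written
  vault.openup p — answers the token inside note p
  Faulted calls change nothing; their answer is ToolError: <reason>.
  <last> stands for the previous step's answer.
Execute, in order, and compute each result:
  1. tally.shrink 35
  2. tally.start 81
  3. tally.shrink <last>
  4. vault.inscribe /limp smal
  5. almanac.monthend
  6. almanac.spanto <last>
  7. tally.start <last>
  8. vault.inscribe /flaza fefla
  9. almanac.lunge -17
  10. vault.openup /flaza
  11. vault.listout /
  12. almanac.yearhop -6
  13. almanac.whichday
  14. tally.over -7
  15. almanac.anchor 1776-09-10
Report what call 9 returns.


~$ tally.shrink x='35'
= -35
~$ tally.start x='81'
= 81
~$ tally.shrink x='<last>'
= 0
~$ vault.inscribe p='/limp' c='smal'
= created
~$ almanac.monthend
= 2246-05-31
~$ almanac.spanto d='<last>'
= 0
~$ tally.start x='<last>'
= 0
~$ vault.inscribe p='/flaza' c='fefla'
= created
~$ almanac.lunge n='-17'
= 2244-12-31
~$ vault.openup p='/flaza'
= fefla
~$ vault.listout p='/'
= [flaza, limp]
~$ almanac.yearhop n='-6'
= 2238-12-31
~$ almanac.whichday
= Monday
~$ tally.over x='-7'
= 0
~$ almanac.anchor d='1776-09-10'
= 1776-09-10

Answer: 2244-12-31


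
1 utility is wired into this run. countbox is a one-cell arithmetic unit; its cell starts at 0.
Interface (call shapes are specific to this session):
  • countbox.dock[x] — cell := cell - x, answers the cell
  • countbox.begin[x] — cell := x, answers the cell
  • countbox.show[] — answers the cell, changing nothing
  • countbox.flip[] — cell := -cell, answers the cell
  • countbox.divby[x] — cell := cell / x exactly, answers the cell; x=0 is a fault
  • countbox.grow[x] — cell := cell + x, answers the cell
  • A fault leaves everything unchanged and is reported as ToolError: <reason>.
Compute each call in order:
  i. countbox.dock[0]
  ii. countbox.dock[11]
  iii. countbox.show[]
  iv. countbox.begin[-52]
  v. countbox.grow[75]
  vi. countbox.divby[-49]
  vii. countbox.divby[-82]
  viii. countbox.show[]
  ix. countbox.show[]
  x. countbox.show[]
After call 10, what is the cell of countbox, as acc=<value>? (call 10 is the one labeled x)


Answer: acc=23/4018

Derivation:
·→ countbox.dock(x=0)
·← 0
·→ countbox.dock(x=11)
·← -11
·→ countbox.show()
·← -11
·→ countbox.begin(x=-52)
·← -52
·→ countbox.grow(x=75)
·← 23
·→ countbox.divby(x=-49)
·← -23/49
·→ countbox.divby(x=-82)
·← 23/4018
·→ countbox.show()
·← 23/4018
·→ countbox.show()
·← 23/4018
·→ countbox.show()
·← 23/4018


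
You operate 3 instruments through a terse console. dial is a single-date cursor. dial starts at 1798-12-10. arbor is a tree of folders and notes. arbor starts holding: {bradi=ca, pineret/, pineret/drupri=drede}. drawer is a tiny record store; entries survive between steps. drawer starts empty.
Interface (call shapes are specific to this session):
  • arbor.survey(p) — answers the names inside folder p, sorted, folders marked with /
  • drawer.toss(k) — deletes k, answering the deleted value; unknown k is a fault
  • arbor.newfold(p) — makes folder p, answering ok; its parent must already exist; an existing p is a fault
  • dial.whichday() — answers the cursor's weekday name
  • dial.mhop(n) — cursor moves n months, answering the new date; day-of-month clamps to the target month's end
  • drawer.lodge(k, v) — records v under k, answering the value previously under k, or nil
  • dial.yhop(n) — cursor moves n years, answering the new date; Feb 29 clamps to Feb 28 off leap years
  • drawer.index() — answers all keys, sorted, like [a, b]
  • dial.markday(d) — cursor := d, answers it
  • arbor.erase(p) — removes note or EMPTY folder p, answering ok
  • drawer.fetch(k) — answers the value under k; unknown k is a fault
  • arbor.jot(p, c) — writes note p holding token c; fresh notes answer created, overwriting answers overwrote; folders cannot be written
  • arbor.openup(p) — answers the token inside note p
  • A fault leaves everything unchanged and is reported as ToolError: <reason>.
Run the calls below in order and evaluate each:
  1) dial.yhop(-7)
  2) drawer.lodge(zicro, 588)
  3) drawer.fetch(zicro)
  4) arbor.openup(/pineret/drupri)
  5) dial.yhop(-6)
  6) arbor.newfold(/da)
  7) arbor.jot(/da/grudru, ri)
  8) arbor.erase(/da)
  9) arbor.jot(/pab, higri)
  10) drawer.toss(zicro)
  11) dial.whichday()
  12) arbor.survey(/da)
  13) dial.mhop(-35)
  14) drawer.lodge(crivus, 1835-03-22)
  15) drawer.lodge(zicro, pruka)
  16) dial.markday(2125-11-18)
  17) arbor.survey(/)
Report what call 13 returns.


Answer: 1783-01-10

Derivation:
==> dial.yhop(n=-7)
<== 1791-12-10
==> drawer.lodge(k=zicro, v=588)
<== nil
==> drawer.fetch(k=zicro)
<== 588
==> arbor.openup(p=/pineret/drupri)
<== drede
==> dial.yhop(n=-6)
<== 1785-12-10
==> arbor.newfold(p=/da)
<== ok
==> arbor.jot(p=/da/grudru, c=ri)
<== created
==> arbor.erase(p=/da)
<== ToolError: not empty
==> arbor.jot(p=/pab, c=higri)
<== created
==> drawer.toss(k=zicro)
<== 588
==> dial.whichday()
<== Saturday
==> arbor.survey(p=/da)
<== [grudru]
==> dial.mhop(n=-35)
<== 1783-01-10
==> drawer.lodge(k=crivus, v=1835-03-22)
<== nil
==> drawer.lodge(k=zicro, v=pruka)
<== nil
==> dial.markday(d=2125-11-18)
<== 2125-11-18
==> arbor.survey(p=/)
<== [bradi, da/, pab, pineret/]


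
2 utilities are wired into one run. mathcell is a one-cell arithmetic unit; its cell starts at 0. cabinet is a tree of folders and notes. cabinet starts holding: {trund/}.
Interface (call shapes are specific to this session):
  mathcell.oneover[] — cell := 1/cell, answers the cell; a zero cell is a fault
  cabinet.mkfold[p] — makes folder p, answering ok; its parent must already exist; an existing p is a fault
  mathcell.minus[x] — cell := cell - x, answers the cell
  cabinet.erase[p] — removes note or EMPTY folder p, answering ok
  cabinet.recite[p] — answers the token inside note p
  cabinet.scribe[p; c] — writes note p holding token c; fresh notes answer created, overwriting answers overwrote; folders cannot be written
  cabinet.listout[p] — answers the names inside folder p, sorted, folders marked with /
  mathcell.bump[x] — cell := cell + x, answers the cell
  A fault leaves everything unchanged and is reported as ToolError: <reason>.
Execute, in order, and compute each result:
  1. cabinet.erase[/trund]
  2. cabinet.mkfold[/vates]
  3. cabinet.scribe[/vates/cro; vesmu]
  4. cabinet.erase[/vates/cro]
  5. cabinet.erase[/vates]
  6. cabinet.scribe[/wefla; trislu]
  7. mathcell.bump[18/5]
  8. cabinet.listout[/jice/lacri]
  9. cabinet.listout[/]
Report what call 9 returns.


Answer: [wefla]

Derivation:
$ cabinet.erase p→/trund
= ok
$ cabinet.mkfold p→/vates
= ok
$ cabinet.scribe p→/vates/cro c→vesmu
= created
$ cabinet.erase p→/vates/cro
= ok
$ cabinet.erase p→/vates
= ok
$ cabinet.scribe p→/wefla c→trislu
= created
$ mathcell.bump x→18/5
= 18/5
$ cabinet.listout p→/jice/lacri
= ToolError: not found
$ cabinet.listout p→/
= [wefla]


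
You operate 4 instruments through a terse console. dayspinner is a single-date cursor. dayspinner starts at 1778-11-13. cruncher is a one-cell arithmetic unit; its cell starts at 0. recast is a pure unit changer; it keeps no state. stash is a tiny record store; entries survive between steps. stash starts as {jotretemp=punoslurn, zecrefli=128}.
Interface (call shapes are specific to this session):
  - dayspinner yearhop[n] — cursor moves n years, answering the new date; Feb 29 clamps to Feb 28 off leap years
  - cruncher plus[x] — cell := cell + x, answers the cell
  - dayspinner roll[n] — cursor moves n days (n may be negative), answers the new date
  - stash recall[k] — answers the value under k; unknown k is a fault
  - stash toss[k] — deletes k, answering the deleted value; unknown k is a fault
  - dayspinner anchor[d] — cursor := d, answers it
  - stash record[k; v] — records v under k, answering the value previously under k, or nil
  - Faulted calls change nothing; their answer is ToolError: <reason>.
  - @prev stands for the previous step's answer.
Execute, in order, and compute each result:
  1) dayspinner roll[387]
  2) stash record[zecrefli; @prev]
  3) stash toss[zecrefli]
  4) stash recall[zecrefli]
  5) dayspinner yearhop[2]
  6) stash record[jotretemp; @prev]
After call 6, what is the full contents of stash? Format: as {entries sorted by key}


Answer: {jotretemp=1781-12-05}

Derivation:
I invoke dayspinner roll(n: 387), → 1779-12-05.
Invoking stash record(k: zecrefli, v: @prev): 128.
Next I call stash toss(k: zecrefli), which returns 1779-12-05.
I run stash recall(k: zecrefli), and see ToolError: no such key zecrefli.
Using dayspinner yearhop(n: 2), which returns 1781-12-05.
I call stash record(k: jotretemp, v: @prev), yielding punoslurn.


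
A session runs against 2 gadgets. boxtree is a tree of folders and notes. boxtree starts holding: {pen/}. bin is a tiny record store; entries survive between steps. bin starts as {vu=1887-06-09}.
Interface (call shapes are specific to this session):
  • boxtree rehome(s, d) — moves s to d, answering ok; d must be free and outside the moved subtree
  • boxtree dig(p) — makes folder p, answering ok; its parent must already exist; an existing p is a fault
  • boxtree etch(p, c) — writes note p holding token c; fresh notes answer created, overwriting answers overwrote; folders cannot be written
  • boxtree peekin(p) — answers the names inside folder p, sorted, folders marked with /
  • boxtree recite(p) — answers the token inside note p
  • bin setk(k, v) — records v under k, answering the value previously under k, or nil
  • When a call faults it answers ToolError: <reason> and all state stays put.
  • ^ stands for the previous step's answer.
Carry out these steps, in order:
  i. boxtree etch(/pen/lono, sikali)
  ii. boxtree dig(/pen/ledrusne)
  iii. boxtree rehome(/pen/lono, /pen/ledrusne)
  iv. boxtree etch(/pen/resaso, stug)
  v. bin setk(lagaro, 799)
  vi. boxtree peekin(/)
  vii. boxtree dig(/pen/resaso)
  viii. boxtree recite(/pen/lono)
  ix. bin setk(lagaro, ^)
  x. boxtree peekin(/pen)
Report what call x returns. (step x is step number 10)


Step: boxtree etch[p=/pen/lono; c=sikali]
Result: created
Step: boxtree dig[p=/pen/ledrusne]
Result: ok
Step: boxtree rehome[s=/pen/lono; d=/pen/ledrusne]
Result: ToolError: exists
Step: boxtree etch[p=/pen/resaso; c=stug]
Result: created
Step: bin setk[k=lagaro; v=799]
Result: nil
Step: boxtree peekin[p=/]
Result: [pen/]
Step: boxtree dig[p=/pen/resaso]
Result: ToolError: exists
Step: boxtree recite[p=/pen/lono]
Result: sikali
Step: bin setk[k=lagaro; v=^]
Result: 799
Step: boxtree peekin[p=/pen]
Result: [ledrusne/, lono, resaso]

Answer: [ledrusne/, lono, resaso]


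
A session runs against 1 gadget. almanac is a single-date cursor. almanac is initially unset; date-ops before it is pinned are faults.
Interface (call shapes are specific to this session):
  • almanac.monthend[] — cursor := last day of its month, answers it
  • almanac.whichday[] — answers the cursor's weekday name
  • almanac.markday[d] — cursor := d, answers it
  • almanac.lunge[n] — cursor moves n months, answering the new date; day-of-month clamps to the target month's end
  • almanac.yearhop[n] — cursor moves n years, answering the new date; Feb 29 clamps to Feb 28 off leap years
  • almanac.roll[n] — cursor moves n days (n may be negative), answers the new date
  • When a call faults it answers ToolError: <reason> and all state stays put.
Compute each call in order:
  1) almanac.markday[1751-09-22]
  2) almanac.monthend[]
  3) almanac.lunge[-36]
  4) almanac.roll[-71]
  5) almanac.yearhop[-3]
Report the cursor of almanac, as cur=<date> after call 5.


Answer: cur=1745-07-21

Derivation:
>>> markday d→1751-09-22
= 1751-09-22
>>> monthend
= 1751-09-30
>>> lunge n→-36
= 1748-09-30
>>> roll n→-71
= 1748-07-21
>>> yearhop n→-3
= 1745-07-21


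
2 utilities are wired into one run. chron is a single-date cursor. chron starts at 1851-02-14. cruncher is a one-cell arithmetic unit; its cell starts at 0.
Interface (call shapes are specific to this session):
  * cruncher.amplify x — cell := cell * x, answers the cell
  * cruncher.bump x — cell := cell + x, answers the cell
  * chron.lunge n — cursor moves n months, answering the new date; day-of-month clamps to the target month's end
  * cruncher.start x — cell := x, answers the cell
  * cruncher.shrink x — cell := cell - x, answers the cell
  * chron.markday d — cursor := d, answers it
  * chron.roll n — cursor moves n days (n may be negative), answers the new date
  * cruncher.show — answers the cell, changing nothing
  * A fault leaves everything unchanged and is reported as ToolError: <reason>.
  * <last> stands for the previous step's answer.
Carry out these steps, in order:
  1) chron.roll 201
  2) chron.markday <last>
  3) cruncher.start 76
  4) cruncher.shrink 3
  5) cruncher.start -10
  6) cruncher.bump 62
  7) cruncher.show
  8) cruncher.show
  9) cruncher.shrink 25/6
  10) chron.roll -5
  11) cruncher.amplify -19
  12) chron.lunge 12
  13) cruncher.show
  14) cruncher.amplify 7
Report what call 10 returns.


Now I run chron.roll(n→201), and get 1851-09-03.
Invoking chron.markday(d→<last>), → 1851-09-03.
I call cruncher.start(x→76), yielding 76.
Next I call cruncher.shrink(x→3), and see 73.
Invoking cruncher.start(x→-10), which returns -10.
I use cruncher.bump(x→62), and get 52.
I try cruncher.show, and get 52.
I run cruncher.show(), → 52.
I use cruncher.shrink(x→25/6), and get 287/6.
I try chron.roll(n→-5), and observe 1851-08-29.
Then cruncher.amplify(x→-19), and observe -5453/6.
I call chron.lunge(n→12): 1852-08-29.
I call cruncher.show(), which returns -5453/6.
I use cruncher.amplify(x→7), → -38171/6.

Answer: 1851-08-29


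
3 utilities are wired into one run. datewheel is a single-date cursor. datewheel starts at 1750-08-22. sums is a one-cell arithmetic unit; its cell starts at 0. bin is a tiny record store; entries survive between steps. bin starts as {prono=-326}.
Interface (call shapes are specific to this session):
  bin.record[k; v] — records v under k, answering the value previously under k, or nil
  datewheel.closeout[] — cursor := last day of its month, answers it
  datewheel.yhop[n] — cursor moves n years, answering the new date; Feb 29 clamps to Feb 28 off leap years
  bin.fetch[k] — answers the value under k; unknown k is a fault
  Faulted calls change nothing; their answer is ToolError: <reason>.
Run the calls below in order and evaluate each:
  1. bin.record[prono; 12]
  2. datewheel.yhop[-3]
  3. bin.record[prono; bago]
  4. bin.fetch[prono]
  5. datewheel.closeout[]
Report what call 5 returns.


% bin.record k='prono' v='12'
= -326
% datewheel.yhop n='-3'
= 1747-08-22
% bin.record k='prono' v='bago'
= 12
% bin.fetch k='prono'
= bago
% datewheel.closeout
= 1747-08-31

Answer: 1747-08-31


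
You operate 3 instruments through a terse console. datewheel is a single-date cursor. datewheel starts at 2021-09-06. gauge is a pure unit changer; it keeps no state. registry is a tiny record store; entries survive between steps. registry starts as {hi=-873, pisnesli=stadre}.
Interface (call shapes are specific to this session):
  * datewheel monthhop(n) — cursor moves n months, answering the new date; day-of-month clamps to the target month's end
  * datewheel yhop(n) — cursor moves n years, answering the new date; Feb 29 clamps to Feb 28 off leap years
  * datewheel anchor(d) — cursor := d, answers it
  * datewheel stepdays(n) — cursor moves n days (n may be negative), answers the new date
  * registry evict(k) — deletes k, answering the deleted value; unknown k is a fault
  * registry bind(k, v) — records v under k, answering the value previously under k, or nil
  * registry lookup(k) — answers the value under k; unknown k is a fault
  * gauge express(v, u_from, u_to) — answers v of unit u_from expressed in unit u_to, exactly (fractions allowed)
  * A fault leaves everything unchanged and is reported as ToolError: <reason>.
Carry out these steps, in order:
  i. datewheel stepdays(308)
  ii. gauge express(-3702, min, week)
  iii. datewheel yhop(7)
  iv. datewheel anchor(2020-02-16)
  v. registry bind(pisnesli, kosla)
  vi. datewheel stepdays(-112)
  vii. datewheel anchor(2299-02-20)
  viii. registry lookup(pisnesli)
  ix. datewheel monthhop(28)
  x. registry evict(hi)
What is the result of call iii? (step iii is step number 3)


! datewheel stepdays(308) -> 2022-07-11
! gauge express(-3702, min, week) -> -617/1680
! datewheel yhop(7) -> 2029-07-11
! datewheel anchor(2020-02-16) -> 2020-02-16
! registry bind(pisnesli, kosla) -> stadre
! datewheel stepdays(-112) -> 2019-10-27
! datewheel anchor(2299-02-20) -> 2299-02-20
! registry lookup(pisnesli) -> kosla
! datewheel monthhop(28) -> 2301-06-20
! registry evict(hi) -> -873

Answer: 2029-07-11


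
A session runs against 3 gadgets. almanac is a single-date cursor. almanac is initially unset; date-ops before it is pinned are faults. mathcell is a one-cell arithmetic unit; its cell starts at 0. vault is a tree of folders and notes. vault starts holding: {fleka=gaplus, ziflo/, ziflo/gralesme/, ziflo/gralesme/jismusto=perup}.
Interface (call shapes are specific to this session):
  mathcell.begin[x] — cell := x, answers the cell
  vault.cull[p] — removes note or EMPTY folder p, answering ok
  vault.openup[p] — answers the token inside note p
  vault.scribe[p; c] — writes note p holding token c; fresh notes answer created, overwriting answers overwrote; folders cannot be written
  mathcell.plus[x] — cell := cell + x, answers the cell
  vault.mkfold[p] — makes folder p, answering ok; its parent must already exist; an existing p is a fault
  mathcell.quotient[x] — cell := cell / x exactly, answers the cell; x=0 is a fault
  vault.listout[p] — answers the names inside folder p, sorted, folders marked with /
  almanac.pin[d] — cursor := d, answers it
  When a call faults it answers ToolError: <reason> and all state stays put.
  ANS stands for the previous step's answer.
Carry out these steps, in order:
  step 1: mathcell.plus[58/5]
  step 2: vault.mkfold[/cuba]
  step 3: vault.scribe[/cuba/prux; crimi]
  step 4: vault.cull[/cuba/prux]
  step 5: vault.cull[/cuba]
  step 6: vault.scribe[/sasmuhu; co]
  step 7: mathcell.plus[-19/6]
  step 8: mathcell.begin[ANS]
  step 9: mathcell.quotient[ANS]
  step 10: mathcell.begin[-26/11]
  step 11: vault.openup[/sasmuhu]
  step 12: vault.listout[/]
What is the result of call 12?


Answer: [fleka, sasmuhu, ziflo/]

Derivation:
→ plus(x='58/5')
← 58/5
→ mkfold(p='/cuba')
← ok
→ scribe(p='/cuba/prux', c='crimi')
← created
→ cull(p='/cuba/prux')
← ok
→ cull(p='/cuba')
← ok
→ scribe(p='/sasmuhu', c='co')
← created
→ plus(x='-19/6')
← 253/30
→ begin(x='ANS')
← 253/30
→ quotient(x='ANS')
← 1
→ begin(x='-26/11')
← -26/11
→ openup(p='/sasmuhu')
← co
→ listout(p='/')
← [fleka, sasmuhu, ziflo/]


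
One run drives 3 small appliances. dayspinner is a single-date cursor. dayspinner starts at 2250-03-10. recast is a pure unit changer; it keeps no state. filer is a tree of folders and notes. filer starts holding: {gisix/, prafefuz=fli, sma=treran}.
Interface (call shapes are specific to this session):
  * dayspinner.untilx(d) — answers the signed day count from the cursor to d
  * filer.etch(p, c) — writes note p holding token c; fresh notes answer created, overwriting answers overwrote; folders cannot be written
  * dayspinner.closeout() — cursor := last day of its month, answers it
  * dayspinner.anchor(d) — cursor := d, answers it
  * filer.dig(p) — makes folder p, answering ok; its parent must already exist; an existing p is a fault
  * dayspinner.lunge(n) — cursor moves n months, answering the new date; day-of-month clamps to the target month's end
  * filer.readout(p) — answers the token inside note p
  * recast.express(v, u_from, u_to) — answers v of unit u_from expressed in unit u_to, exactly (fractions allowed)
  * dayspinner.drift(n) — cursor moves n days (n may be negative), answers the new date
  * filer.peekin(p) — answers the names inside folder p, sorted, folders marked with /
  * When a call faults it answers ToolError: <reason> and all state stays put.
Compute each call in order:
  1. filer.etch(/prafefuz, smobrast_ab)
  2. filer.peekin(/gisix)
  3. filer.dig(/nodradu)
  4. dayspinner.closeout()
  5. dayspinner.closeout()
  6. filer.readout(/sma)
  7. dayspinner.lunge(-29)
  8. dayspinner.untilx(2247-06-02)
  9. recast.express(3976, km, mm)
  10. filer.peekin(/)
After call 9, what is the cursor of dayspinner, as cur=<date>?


Answer: cur=2247-10-31

Derivation:
! etch(p: /prafefuz, c: smobrast_ab) => overwrote
! peekin(p: /gisix) => []
! dig(p: /nodradu) => ok
! closeout() => 2250-03-31
! closeout() => 2250-03-31
! readout(p: /sma) => treran
! lunge(n: -29) => 2247-10-31
! untilx(d: 2247-06-02) => -151
! express(v: 3976, u_from: km, u_to: mm) => 3976000000
! peekin(p: /) => [gisix/, nodradu/, prafefuz, sma]


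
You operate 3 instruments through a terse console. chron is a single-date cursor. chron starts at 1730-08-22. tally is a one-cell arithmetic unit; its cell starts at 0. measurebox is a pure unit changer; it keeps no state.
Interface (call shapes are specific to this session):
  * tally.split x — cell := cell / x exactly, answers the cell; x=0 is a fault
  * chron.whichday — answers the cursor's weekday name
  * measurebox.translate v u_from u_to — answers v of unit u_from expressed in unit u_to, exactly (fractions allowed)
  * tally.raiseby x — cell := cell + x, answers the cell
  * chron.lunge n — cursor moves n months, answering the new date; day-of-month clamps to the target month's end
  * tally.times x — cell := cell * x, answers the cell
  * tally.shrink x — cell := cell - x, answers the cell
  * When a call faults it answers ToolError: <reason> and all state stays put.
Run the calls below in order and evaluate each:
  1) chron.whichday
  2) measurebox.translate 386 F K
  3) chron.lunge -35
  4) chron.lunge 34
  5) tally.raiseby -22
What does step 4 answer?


Calling whichday(), which returns Tuesday.
Invoking translate(v→386, u_from→F, u_to→K), and see 28189/60.
Now I run lunge(n→-35), and get 1727-09-22.
I run lunge(n→34), — result: 1730-07-22.
I try raiseby(x→-22), yielding -22.

Answer: 1730-07-22


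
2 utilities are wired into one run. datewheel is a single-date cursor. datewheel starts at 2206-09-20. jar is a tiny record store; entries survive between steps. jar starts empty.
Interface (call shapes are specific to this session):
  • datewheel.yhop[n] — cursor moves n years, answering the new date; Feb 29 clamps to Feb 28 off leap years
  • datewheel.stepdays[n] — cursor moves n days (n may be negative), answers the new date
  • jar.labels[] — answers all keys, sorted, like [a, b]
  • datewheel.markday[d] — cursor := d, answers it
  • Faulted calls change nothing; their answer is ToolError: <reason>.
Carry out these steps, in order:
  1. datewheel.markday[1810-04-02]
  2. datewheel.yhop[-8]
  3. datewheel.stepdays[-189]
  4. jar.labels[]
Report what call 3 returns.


# markday(d: 1810-04-02) -> 1810-04-02
# yhop(n: -8) -> 1802-04-02
# stepdays(n: -189) -> 1801-09-25
# labels() -> []

Answer: 1801-09-25


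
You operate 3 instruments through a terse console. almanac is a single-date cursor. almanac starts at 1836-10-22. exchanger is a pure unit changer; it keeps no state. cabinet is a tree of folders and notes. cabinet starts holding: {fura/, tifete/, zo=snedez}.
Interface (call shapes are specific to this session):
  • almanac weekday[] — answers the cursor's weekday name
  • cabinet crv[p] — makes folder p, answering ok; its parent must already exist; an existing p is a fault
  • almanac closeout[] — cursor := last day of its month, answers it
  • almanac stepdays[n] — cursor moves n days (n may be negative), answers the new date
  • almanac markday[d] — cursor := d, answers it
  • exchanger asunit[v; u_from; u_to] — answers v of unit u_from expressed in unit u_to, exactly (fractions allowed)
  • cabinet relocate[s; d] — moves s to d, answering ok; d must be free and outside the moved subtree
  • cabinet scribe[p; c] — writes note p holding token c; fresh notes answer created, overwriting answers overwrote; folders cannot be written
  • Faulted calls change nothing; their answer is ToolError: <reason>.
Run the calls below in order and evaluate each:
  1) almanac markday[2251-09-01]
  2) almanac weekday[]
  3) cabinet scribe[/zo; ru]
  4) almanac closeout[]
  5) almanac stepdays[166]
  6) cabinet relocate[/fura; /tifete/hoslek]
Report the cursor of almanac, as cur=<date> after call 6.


% 1. almanac markday(d→2251-09-01) => 2251-09-01
% 2. almanac weekday() => Monday
% 3. cabinet scribe(p→/zo, c→ru) => overwrote
% 4. almanac closeout() => 2251-09-30
% 5. almanac stepdays(n→166) => 2252-03-14
% 6. cabinet relocate(s→/fura, d→/tifete/hoslek) => ok

Answer: cur=2252-03-14
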